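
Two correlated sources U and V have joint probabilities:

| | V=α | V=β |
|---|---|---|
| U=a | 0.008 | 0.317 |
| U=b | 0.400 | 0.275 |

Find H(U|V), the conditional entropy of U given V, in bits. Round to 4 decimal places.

Marginals: p(U) = (0.3250, 0.6750), p(V) = (0.4080, 0.5920).
H(U|V) = Σ p(V) · H(U|V=·).
  V=α: p=0.4080, H(U|V=α) = 0.1392
  V=β: p=0.5920, H(U|V=β) = 0.9964
Weighted sum = 0.6467 bits.

0.6467 bits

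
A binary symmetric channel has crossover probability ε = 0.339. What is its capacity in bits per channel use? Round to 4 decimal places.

Binary symmetric channel: C = 1 − h₂(ε) where h₂ is the binary entropy function.
h₂(0.339) = −0.339·log₂0.339 − 0.661·log₂0.661 = 0.9239.
C = 1 − 0.9239 = 0.0761 bits per channel use.

0.0761 bits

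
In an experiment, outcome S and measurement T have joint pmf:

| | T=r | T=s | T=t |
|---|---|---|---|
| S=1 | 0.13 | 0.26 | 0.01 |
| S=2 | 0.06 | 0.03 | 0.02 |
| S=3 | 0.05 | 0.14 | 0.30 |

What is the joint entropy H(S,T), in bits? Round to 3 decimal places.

H(S,T) = −Σ p(x,y)·log₂ p(x,y) over all 9 cells.
  cell (1,r): −0.13·log₂0.13 = 0.3826
  cell (1,s): −0.26·log₂0.26 = 0.5053
  cell (1,t): −0.01·log₂0.01 = 0.0664
  cell (2,r): −0.06·log₂0.06 = 0.2435
  cell (2,s): −0.03·log₂0.03 = 0.1518
  cell (2,t): −0.02·log₂0.02 = 0.1129
  cell (3,r): −0.05·log₂0.05 = 0.2161
  cell (3,s): −0.14·log₂0.14 = 0.3971
  cell (3,t): −0.30·log₂0.30 = 0.5211
Sum = 2.597 bits.

2.597 bits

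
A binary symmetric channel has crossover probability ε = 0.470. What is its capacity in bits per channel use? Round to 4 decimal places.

0.0026 bits

Binary symmetric channel: C = 1 − h₂(ε) where h₂ is the binary entropy function.
h₂(0.470) = −0.470·log₂0.470 − 0.530·log₂0.530 = 0.9974.
C = 1 − 0.9974 = 0.0026 bits per channel use.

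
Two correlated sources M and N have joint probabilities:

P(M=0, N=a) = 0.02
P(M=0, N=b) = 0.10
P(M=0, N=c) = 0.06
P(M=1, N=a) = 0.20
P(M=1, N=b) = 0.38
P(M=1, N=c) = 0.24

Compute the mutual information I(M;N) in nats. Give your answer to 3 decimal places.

0.009 nats

Marginals: p(M) = (0.1800, 0.8200), p(N) = (0.2200, 0.4800, 0.3000).
I(M;N) = H(M) + H(N) − H(M,N).
H(M) = 0.4714, H(N) = 1.0466, H(M,N) = 1.5094.
I(M;N) = 0.4714 + 1.0466 − 1.5094 = 0.009 nats.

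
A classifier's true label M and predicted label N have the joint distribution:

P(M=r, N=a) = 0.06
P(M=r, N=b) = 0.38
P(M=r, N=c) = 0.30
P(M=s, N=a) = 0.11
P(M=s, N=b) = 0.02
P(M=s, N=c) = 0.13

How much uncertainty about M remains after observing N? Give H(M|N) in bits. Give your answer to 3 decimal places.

0.654 bits

Chain rule: H(M|N) = H(M,N) − H(N).
Marginals: p(M) = (0.7400, 0.2600), p(N) = (0.1700, 0.4000, 0.4300).
H(M,N) = 2.1409 bits; H(N) = 1.4869 bits.
H(M|N) = 2.1409 − 1.4869 = 0.654 bits.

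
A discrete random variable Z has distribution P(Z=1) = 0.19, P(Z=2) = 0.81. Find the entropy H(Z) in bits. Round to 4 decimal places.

H(Z) = −Σ p·log₂ p.
  −(0.19)·log₂(0.19) = 0.45523
  −(0.81)·log₂(0.81) = 0.24625
Sum: 0.45523 + 0.24625 = 0.7015 bits.

0.7015 bits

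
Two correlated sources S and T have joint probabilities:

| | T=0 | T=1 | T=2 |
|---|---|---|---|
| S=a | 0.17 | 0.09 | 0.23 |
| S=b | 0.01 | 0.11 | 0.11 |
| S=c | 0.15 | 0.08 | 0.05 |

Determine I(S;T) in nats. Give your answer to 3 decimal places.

Marginals: p(S) = (0.4900, 0.2300, 0.2800), p(T) = (0.3300, 0.2800, 0.3900).
I(S;T) = H(S) + H(T) − H(S,T).
H(S) = 1.0440, H(T) = 1.0895, H(S,T) = 2.0240.
I(S;T) = 1.0440 + 1.0895 − 2.0240 = 0.109 nats.

0.109 nats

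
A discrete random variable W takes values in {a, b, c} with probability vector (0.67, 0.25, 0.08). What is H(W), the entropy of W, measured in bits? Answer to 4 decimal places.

1.1786 bits

H(W) = −Σ p·log₂ p.
  −(0.67)·log₂(0.67) = 0.38710
  −(0.25)·log₂(0.25) = 0.50000
  −(0.08)·log₂(0.08) = 0.29151
Sum: 0.38710 + 0.50000 + 0.29151 = 1.1786 bits.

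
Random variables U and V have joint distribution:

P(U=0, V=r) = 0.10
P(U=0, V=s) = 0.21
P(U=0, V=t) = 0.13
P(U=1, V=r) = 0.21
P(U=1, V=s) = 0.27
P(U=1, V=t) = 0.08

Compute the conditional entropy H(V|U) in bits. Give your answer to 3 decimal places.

1.472 bits

Chain rule: H(V|U) = H(U,V) − H(U).
Marginals: p(U) = (0.4400, 0.5600), p(V) = (0.3100, 0.4800, 0.2100).
H(U,V) = 2.4620 bits; H(U) = 0.9896 bits.
H(V|U) = 2.4620 − 0.9896 = 1.472 bits.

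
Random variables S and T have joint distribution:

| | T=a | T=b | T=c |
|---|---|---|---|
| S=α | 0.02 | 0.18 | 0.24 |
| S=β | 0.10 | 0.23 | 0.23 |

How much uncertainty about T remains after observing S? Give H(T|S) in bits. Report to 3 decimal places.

Marginals: p(S) = (0.4400, 0.5600), p(T) = (0.1200, 0.4100, 0.4700).
H(T|S) = Σ p(S) · H(T|S=·).
  S=α: p=0.4400, H(T|S=α) = 1.2072
  S=β: p=0.5600, H(T|S=β) = 1.4984
Weighted sum = 1.370 bits.

1.370 bits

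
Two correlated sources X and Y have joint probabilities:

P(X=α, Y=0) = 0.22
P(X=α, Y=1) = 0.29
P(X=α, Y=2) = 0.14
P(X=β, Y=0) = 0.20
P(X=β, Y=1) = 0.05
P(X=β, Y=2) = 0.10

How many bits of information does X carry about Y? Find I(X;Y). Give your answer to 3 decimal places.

Marginals: p(X) = (0.6500, 0.3500), p(Y) = (0.4200, 0.3400, 0.2400).
I(X;Y) = H(X) + H(Y) − H(X,Y).
H(X) = 0.9341, H(Y) = 1.5490, H(X,Y) = 2.4083.
I(X;Y) = 0.9341 + 1.5490 − 2.4083 = 0.075 bits.

0.075 bits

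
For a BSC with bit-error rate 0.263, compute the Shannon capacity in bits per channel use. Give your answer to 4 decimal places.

Binary symmetric channel: C = 1 − h₂(ε) where h₂ is the binary entropy function.
h₂(0.263) = −0.263·log₂0.263 − 0.737·log₂0.737 = 0.8312.
C = 1 − 0.8312 = 0.1688 bits per channel use.

0.1688 bits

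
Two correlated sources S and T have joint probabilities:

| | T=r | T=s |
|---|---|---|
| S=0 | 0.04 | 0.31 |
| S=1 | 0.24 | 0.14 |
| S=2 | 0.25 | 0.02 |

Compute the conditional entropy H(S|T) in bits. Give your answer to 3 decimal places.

Marginals: p(S) = (0.3500, 0.3800, 0.2700), p(T) = (0.5300, 0.4700).
H(S|T) = Σ p(T) · H(S|T=·).
  T=r: p=0.5300, H(S|T=r) = 1.3103
  T=s: p=0.4700, H(S|T=s) = 1.1103
Weighted sum = 1.216 bits.

1.216 bits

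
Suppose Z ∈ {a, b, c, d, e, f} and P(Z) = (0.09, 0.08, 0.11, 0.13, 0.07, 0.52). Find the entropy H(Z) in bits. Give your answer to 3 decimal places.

2.096 bits

H(Z) = −Σ p·log₂ p.
  −(0.09)·log₂(0.09) = 0.3127
  −(0.08)·log₂(0.08) = 0.2915
  −(0.11)·log₂(0.11) = 0.3503
  −(0.13)·log₂(0.13) = 0.3826
  −(0.07)·log₂(0.07) = 0.2686
  −(0.52)·log₂(0.52) = 0.4906
Sum: 0.3127 + 0.2915 + 0.3503 + 0.3826 + 0.2686 + 0.4906 = 2.096 bits.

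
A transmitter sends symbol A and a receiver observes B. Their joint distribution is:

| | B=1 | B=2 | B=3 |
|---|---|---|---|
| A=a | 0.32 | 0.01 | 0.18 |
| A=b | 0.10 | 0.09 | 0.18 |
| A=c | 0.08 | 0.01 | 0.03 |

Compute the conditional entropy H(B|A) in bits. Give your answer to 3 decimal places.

Chain rule: H(B|A) = H(A,B) − H(A).
Marginals: p(A) = (0.5100, 0.3700, 0.1200), p(B) = (0.5000, 0.1100, 0.3900).
H(A,B) = 2.6376 bits; H(A) = 1.3932 bits.
H(B|A) = 2.6376 − 1.3932 = 1.244 bits.

1.244 bits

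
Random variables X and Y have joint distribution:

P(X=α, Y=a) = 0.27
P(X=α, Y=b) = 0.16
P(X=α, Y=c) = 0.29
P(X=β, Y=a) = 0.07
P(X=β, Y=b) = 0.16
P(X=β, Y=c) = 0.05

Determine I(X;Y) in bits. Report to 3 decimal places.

Marginals: p(X) = (0.7200, 0.2800), p(Y) = (0.3400, 0.3200, 0.3400).
I(X;Y) = Σ p(x,y)·log₂[p(x,y)/(p(x)p(y))].
  (α,a): 0.27·log₂(1.1029) = 0.0382
  (α,b): 0.16·log₂(0.6944) = -0.0842
  (α,c): 0.29·log₂(1.1846) = 0.0709
  (β,a): 0.07·log₂(0.7353) = -0.0311
  (β,b): 0.16·log₂(1.7857) = 0.1338
  (β,c): 0.05·log₂(0.5252) = -0.0465
Sum = 0.081 bits.

0.081 bits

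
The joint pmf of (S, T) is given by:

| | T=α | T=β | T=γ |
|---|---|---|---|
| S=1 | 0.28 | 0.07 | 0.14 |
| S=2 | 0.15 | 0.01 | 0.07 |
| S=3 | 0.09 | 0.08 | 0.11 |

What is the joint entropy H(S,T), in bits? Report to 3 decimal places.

2.880 bits

H(S,T) = −Σ p(x,y)·log₂ p(x,y) over all 9 cells.
  cell (1,α): −0.28·log₂0.28 = 0.5142
  cell (1,β): −0.07·log₂0.07 = 0.2686
  cell (1,γ): −0.14·log₂0.14 = 0.3971
  cell (2,α): −0.15·log₂0.15 = 0.4105
  cell (2,β): −0.01·log₂0.01 = 0.0664
  cell (2,γ): −0.07·log₂0.07 = 0.2686
  cell (3,α): −0.09·log₂0.09 = 0.3127
  cell (3,β): −0.08·log₂0.08 = 0.2915
  cell (3,γ): −0.11·log₂0.11 = 0.3503
Sum = 2.880 bits.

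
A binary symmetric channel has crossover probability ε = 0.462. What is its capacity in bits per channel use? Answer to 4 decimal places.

Binary symmetric channel: C = 1 − h₂(ε) where h₂ is the binary entropy function.
h₂(0.462) = −0.462·log₂0.462 − 0.538·log₂0.538 = 0.9958.
C = 1 − 0.9958 = 0.0042 bits per channel use.

0.0042 bits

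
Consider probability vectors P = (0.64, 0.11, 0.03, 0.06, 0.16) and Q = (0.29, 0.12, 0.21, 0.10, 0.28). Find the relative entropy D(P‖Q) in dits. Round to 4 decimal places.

D(P‖Q) = Σ p·log₁₀(p/q).
  0.64·log₁₀(0.64/0.29) = 0.22002
  0.11·log₁₀(0.11/0.12) = -0.00416
  0.03·log₁₀(0.03/0.21) = -0.02535
  0.06·log₁₀(0.06/0.10) = -0.01331
  0.16·log₁₀(0.16/0.28) = -0.03889
D(P‖Q) = 0.1383 dits.

0.1383 dits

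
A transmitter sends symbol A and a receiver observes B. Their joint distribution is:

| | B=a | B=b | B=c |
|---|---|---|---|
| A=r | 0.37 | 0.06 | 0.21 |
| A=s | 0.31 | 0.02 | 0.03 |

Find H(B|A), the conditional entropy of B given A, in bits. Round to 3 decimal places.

Chain rule: H(B|A) = H(A,B) − H(A).
Marginals: p(A) = (0.6400, 0.3600), p(B) = (0.6800, 0.0800, 0.2400).
H(A,B) = 2.0355 bits; H(A) = 0.9427 bits.
H(B|A) = 2.0355 − 0.9427 = 1.093 bits.

1.093 bits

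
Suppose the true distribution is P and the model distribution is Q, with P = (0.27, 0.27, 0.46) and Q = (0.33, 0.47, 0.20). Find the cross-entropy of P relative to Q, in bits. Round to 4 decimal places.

H(P,Q) = −Σ p·log₂ q.
  −0.27·log₂(0.33) = 0.43185
  −0.27·log₂(0.47) = 0.29410
  −0.46·log₂(0.20) = 1.06809
H(P,Q) = 1.7940 bits.

1.7940 bits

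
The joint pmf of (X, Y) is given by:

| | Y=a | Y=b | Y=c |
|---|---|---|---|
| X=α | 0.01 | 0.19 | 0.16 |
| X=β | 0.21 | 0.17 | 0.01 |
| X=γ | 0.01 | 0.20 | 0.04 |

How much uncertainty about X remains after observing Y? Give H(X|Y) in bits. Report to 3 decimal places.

Chain rule: H(X|Y) = H(X,Y) − H(Y).
Marginals: p(X) = (0.3600, 0.3900, 0.2500), p(Y) = (0.2300, 0.5600, 0.2100).
H(X,Y) = 2.6351 bits; H(Y) = 1.4289 bits.
H(X|Y) = 2.6351 − 1.4289 = 1.206 bits.

1.206 bits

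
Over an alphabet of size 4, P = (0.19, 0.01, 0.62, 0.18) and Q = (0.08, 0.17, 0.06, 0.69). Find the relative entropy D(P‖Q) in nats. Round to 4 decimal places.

D(P‖Q) = Σ p·ln(p/q).
  0.19·ln(0.19/0.08) = 0.16435
  0.01·ln(0.01/0.17) = -0.02833
  0.62·ln(0.62/0.06) = 1.44793
  0.18·ln(0.18/0.69) = -0.24187
D(P‖Q) = 1.3421 nats.

1.3421 nats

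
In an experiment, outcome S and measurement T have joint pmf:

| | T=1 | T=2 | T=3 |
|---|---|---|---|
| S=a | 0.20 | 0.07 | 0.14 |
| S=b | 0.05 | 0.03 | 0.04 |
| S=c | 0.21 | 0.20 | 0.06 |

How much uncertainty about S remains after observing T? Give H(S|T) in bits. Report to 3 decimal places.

Chain rule: H(S|T) = H(S,T) − H(T).
Marginals: p(S) = (0.4100, 0.1200, 0.4700), p(T) = (0.4600, 0.3000, 0.2400).
H(S,T) = 2.8644 bits; H(T) = 1.5306 bits.
H(S|T) = 2.8644 − 1.5306 = 1.334 bits.

1.334 bits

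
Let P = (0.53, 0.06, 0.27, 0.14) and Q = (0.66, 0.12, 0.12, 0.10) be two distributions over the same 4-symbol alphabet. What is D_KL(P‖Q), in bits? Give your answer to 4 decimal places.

D(P‖Q) = Σ p·log₂(p/q).
  0.53·log₂(0.53/0.66) = -0.16773
  0.06·log₂(0.06/0.12) = -0.06000
  0.27·log₂(0.27/0.12) = 0.31588
  0.14·log₂(0.14/0.10) = 0.06796
D(P‖Q) = 0.1561 bits.

0.1561 bits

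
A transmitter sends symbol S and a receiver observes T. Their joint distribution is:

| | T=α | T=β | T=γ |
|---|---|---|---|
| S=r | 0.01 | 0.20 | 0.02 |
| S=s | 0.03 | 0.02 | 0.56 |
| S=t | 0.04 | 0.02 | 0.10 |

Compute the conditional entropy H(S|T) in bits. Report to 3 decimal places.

0.844 bits

Chain rule: H(S|T) = H(S,T) − H(T).
Marginals: p(S) = (0.2300, 0.6100, 0.1600), p(T) = (0.0800, 0.2400, 0.6800).
H(S,T) = 2.0076 bits; H(T) = 1.1640 bits.
H(S|T) = 2.0076 − 1.1640 = 0.844 bits.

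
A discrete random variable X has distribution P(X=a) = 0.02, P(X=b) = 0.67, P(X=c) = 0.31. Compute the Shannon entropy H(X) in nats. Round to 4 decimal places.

0.7096 nats

H(X) = −Σ p·ln p.
  −(0.02)·ln(0.02) = 0.07824
  −(0.67)·ln(0.67) = 0.26832
  −(0.31)·ln(0.31) = 0.36307
Sum: 0.07824 + 0.26832 + 0.36307 = 0.7096 nats.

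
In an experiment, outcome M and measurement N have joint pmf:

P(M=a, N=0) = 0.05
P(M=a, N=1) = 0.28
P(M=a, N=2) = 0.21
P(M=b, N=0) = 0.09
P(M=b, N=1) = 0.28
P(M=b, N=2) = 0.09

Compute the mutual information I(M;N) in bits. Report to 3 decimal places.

0.039 bits

Marginals: p(M) = (0.5400, 0.4600), p(N) = (0.1400, 0.5600, 0.3000).
I(M;N) = H(M) + H(N) − H(M,N).
H(M) = 0.9954, H(N) = 1.3866, H(M,N) = 2.3427.
I(M;N) = 0.9954 + 1.3866 − 2.3427 = 0.039 bits.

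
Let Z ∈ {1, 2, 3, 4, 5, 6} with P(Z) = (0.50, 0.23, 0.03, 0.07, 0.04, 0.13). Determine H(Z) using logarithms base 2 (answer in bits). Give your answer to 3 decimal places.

H(Z) = −Σ p·log₂ p.
  −(0.50)·log₂(0.50) = 0.5000
  −(0.23)·log₂(0.23) = 0.4877
  −(0.03)·log₂(0.03) = 0.1518
  −(0.07)·log₂(0.07) = 0.2686
  −(0.04)·log₂(0.04) = 0.1858
  −(0.13)·log₂(0.13) = 0.3826
Sum: 0.5000 + 0.4877 + 0.1518 + 0.2686 + 0.1858 + 0.3826 = 1.976 bits.

1.976 bits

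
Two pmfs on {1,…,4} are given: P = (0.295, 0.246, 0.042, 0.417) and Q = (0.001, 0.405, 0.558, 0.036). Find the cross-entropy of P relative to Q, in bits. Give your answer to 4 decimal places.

5.2959 bits

H(P,Q) = −Σ p·log₂ q.
  −0.295·log₂(0.001) = 2.93991
  −0.246·log₂(0.405) = 0.32079
  −0.042·log₂(0.558) = 0.03535
  −0.417·log₂(0.036) = 1.99987
H(P,Q) = 5.2959 bits.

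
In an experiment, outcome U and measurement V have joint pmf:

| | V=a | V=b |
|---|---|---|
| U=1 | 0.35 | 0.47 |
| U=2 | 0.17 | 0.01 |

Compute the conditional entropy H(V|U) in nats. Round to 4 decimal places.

0.5982 nats

Chain rule: H(V|U) = H(U,V) − H(U).
Marginals: p(U) = (0.8200, 0.1800), p(V) = (0.5200, 0.4800).
H(U,V) = 1.0696 nats; H(U) = 0.4714 nats.
H(V|U) = 1.0696 − 0.4714 = 0.5982 nats.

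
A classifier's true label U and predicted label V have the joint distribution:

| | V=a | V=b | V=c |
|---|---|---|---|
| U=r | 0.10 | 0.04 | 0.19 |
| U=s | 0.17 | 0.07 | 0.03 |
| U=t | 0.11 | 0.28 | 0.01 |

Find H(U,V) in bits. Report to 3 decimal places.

2.759 bits

H(U,V) = −Σ p(x,y)·log₂ p(x,y) over all 9 cells.
  cell (r,a): −0.10·log₂0.10 = 0.3322
  cell (r,b): −0.04·log₂0.04 = 0.1858
  cell (r,c): −0.19·log₂0.19 = 0.4552
  cell (s,a): −0.17·log₂0.17 = 0.4346
  cell (s,b): −0.07·log₂0.07 = 0.2686
  cell (s,c): −0.03·log₂0.03 = 0.1518
  cell (t,a): −0.11·log₂0.11 = 0.3503
  cell (t,b): −0.28·log₂0.28 = 0.5142
  cell (t,c): −0.01·log₂0.01 = 0.0664
Sum = 2.759 bits.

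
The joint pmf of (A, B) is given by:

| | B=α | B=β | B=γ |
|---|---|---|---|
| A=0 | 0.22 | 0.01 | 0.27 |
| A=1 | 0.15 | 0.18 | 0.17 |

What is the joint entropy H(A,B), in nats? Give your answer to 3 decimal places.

1.627 nats

H(A,B) = −Σ p(x,y)·ln p(x,y) over all 6 cells.
  cell (0,α): −0.22·ln0.22 = 0.3331
  cell (0,β): −0.01·ln0.01 = 0.0461
  cell (0,γ): −0.27·ln0.27 = 0.3535
  cell (1,α): −0.15·ln0.15 = 0.2846
  cell (1,β): −0.18·ln0.18 = 0.3087
  cell (1,γ): −0.17·ln0.17 = 0.3012
Sum = 1.627 nats.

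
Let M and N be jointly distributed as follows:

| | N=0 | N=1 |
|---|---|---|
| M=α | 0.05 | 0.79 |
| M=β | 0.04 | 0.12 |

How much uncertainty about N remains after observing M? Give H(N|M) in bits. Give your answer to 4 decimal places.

Marginals: p(M) = (0.8400, 0.1600), p(N) = (0.0900, 0.9100).
H(N|M) = Σ p(M) · H(N|M=·).
  M=α: p=0.8400, H(N|M=α) = 0.3256
  M=β: p=0.1600, H(N|M=β) = 0.8113
Weighted sum = 0.4033 bits.

0.4033 bits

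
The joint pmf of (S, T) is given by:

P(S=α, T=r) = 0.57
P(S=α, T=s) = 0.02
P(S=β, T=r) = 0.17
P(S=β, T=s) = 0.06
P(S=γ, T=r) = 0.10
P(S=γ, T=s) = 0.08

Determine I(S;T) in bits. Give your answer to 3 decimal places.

0.139 bits

Marginals: p(S) = (0.5900, 0.2300, 0.1800), p(T) = (0.8400, 0.1600).
I(S;T) = Σ p(x,y)·log₂[p(x,y)/(p(x)p(y))].
  (α,r): 0.57·log₂(1.1501) = 0.1150
  (α,s): 0.02·log₂(0.2119) = -0.0448
  (β,r): 0.17·log₂(0.8799) = -0.0314
  (β,s): 0.06·log₂(1.6304) = 0.0423
  (γ,r): 0.10·log₂(0.6614) = -0.0596
  (γ,s): 0.08·log₂(2.7778) = 0.1179
Sum = 0.139 bits.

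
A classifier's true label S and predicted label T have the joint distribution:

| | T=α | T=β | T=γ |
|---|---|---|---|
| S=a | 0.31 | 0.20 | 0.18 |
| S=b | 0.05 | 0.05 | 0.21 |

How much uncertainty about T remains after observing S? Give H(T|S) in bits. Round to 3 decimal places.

Marginals: p(S) = (0.6900, 0.3100), p(T) = (0.3600, 0.2500, 0.3900).
H(T|S) = Σ p(S) · H(T|S=·).
  S=a: p=0.6900, H(T|S=a) = 1.5422
  S=b: p=0.3100, H(T|S=b) = 1.2297
Weighted sum = 1.445 bits.

1.445 bits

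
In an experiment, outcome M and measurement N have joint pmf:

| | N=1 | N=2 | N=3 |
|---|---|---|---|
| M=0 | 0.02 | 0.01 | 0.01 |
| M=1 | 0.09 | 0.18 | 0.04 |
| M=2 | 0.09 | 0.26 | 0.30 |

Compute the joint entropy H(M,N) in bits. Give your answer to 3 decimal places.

H(M,N) = −Σ p(x,y)·log₂ p(x,y) over all 9 cells.
  cell (0,1): −0.02·log₂0.02 = 0.1129
  cell (0,2): −0.01·log₂0.01 = 0.0664
  cell (0,3): −0.01·log₂0.01 = 0.0664
  cell (1,1): −0.09·log₂0.09 = 0.3127
  cell (1,2): −0.18·log₂0.18 = 0.4453
  cell (1,3): −0.04·log₂0.04 = 0.1858
  cell (2,1): −0.09·log₂0.09 = 0.3127
  cell (2,2): −0.26·log₂0.26 = 0.5053
  cell (2,3): −0.30·log₂0.30 = 0.5211
Sum = 2.529 bits.

2.529 bits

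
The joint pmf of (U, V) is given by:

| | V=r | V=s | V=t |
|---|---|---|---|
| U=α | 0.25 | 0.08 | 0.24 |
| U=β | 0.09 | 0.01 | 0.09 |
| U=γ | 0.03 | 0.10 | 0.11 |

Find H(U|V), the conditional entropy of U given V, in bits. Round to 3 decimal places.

Marginals: p(U) = (0.5700, 0.1900, 0.2400), p(V) = (0.3700, 0.1900, 0.4400).
H(U|V) = Σ p(V) · H(U|V=·).
  V=r: p=0.3700, H(U|V=r) = 1.1721
  V=s: p=0.1900, H(U|V=s) = 1.2364
  V=t: p=0.4400, H(U|V=t) = 1.4453
Weighted sum = 1.305 bits.

1.305 bits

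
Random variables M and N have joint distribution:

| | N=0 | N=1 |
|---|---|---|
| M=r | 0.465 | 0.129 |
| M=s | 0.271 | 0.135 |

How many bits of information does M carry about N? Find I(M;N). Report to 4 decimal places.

Marginals: p(M) = (0.5940, 0.4060), p(N) = (0.7360, 0.2640).
I(M;N) = H(M) + H(N) − H(M,N).
H(M) = 0.9744, H(N) = 0.8327, H(M,N) = 1.7953.
I(M;N) = 0.9744 + 0.8327 − 1.7953 = 0.0118 bits.

0.0118 bits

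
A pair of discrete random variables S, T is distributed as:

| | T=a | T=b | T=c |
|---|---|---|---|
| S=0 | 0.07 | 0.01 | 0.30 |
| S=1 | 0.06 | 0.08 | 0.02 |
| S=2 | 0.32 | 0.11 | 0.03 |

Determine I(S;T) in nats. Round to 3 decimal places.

0.312 nats

Marginals: p(S) = (0.3800, 0.1600, 0.4600), p(T) = (0.4500, 0.2000, 0.3500).
I(S;T) = H(S) + H(T) − H(S,T).
H(S) = 1.0181, H(T) = 1.0487, H(S,T) = 1.7551.
I(S;T) = 1.0181 + 1.0487 − 1.7551 = 0.312 nats.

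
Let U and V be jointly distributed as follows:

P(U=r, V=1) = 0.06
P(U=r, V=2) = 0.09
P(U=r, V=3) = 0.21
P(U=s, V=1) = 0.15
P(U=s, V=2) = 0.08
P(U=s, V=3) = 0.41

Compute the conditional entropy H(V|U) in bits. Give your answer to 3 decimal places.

Chain rule: H(V|U) = H(U,V) − H(U).
Marginals: p(U) = (0.3600, 0.6400), p(V) = (0.2100, 0.1700, 0.6200).
H(U,V) = 2.2584 bits; H(U) = 0.9427 bits.
H(V|U) = 2.2584 − 0.9427 = 1.316 bits.

1.316 bits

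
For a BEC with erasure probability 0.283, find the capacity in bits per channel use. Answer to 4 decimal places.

0.7170 bits

Binary erasure channel: capacity C = 1 − ε.
C = 1 − 0.283 = 0.7170 bits per channel use.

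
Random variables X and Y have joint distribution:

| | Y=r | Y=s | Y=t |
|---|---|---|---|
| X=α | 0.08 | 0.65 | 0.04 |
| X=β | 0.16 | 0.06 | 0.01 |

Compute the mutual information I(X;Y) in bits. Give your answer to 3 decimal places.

0.225 bits

Marginals: p(X) = (0.7700, 0.2300), p(Y) = (0.2400, 0.7100, 0.0500).
I(X;Y) = H(X) + H(Y) − H(X,Y).
H(X) = 0.7780, H(Y) = 1.0610, H(X,Y) = 1.6142.
I(X;Y) = 0.7780 + 1.0610 − 1.6142 = 0.225 bits.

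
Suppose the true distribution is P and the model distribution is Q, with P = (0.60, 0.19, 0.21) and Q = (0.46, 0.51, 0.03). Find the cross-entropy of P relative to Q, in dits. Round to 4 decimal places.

0.5777 dits

H(P,Q) = −Σ p·log₁₀ q.
  −0.60·log₁₀(0.46) = 0.20235
  −0.19·log₁₀(0.51) = 0.05556
  −0.21·log₁₀(0.03) = 0.31980
H(P,Q) = 0.5777 dits.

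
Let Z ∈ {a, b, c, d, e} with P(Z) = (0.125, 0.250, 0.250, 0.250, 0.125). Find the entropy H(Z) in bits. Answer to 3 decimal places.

H(Z) = −Σ p·log₂ p.
  −(0.125)·log₂(0.125) = 0.3750
  −(0.250)·log₂(0.250) = 0.5000
  −(0.250)·log₂(0.250) = 0.5000
  −(0.250)·log₂(0.250) = 0.5000
  −(0.125)·log₂(0.125) = 0.3750
Sum: 0.3750 + 0.5000 + 0.5000 + 0.5000 + 0.3750 = 2.250 bits.

2.250 bits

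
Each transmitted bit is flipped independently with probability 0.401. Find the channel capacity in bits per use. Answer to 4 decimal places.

0.0285 bits

Binary symmetric channel: C = 1 − h₂(ε) where h₂ is the binary entropy function.
h₂(0.401) = −0.401·log₂0.401 − 0.599·log₂0.599 = 0.9715.
C = 1 − 0.9715 = 0.0285 bits per channel use.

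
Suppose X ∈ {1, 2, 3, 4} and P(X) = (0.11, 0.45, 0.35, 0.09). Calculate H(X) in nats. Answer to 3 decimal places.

H(X) = −Σ p·ln p.
  −(0.11)·ln(0.11) = 0.2428
  −(0.45)·ln(0.45) = 0.3593
  −(0.35)·ln(0.35) = 0.3674
  −(0.09)·ln(0.09) = 0.2167
Sum: 0.2428 + 0.3593 + 0.3674 + 0.2167 = 1.186 nats.

1.186 nats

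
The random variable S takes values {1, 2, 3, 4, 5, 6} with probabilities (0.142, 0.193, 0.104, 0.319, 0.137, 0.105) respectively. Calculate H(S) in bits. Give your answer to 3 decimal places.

2.458 bits

H(S) = −Σ p·log₂ p.
  −(0.142)·log₂(0.142) = 0.3999
  −(0.193)·log₂(0.193) = 0.4581
  −(0.104)·log₂(0.104) = 0.3396
  −(0.319)·log₂(0.319) = 0.5258
  −(0.137)·log₂(0.137) = 0.3929
  −(0.105)·log₂(0.105) = 0.3414
Sum: 0.3999 + 0.4581 + 0.3396 + 0.5258 + 0.3929 + 0.3414 = 2.458 bits.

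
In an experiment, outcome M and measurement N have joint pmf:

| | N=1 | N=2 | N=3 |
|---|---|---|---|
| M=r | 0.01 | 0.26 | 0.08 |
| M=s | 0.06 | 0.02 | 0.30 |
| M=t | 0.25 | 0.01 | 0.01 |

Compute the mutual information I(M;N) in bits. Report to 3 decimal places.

0.771 bits

Marginals: p(M) = (0.3500, 0.3800, 0.2700), p(N) = (0.3200, 0.2900, 0.3900).
I(M;N) = Σ p(x,y)·log₂[p(x,y)/(p(x)p(y))].
  (r,1): 0.01·log₂(0.0893) = -0.0349
  (r,2): 0.26·log₂(2.5616) = 0.3528
  (r,3): 0.08·log₂(0.5861) = -0.0617
  (s,1): 0.06·log₂(0.4934) = -0.0611
  (s,2): 0.02·log₂(0.1815) = -0.0492
  (s,3): 0.30·log₂(2.0243) = 0.3052
  (t,1): 0.25·log₂(2.8935) = 0.3832
  (t,2): 0.01·log₂(0.1277) = -0.0297
  (t,3): 0.01·log₂(0.0950) = -0.0340
Sum = 0.771 bits.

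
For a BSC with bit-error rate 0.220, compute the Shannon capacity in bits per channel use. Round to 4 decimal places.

0.2398 bits

Binary symmetric channel: C = 1 − h₂(ε) where h₂ is the binary entropy function.
h₂(0.220) = −0.220·log₂0.220 − 0.780·log₂0.780 = 0.7602.
C = 1 − 0.7602 = 0.2398 bits per channel use.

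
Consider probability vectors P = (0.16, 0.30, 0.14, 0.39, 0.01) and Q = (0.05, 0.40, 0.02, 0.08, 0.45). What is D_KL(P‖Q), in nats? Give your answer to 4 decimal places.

D(P‖Q) = Σ p·ln(p/q).
  0.16·ln(0.16/0.05) = 0.18610
  0.30·ln(0.30/0.40) = -0.08630
  0.14·ln(0.14/0.02) = 0.27243
  0.39·ln(0.39/0.08) = 0.61781
  0.01·ln(0.01/0.45) = -0.03807
D(P‖Q) = 0.9520 nats.

0.9520 nats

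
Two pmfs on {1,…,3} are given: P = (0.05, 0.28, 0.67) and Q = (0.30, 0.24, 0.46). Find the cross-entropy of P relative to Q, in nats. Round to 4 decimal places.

0.9801 nats

H(P,Q) = −Σ p·ln q.
  −0.05·ln(0.30) = 0.06020
  −0.28·ln(0.24) = 0.39959
  −0.67·ln(0.46) = 0.52027
H(P,Q) = 0.9801 nats.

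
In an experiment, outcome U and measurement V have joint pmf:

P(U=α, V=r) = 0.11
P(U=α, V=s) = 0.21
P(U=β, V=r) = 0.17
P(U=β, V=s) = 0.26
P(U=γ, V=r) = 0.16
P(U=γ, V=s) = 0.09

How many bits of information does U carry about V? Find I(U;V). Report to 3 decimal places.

0.041 bits

Marginals: p(U) = (0.3200, 0.4300, 0.2500), p(V) = (0.4400, 0.5600).
I(U;V) = Σ p(x,y)·log₂[p(x,y)/(p(x)p(y))].
  (α,r): 0.11·log₂(0.7812) = -0.0392
  (α,s): 0.21·log₂(1.1719) = 0.0481
  (β,r): 0.17·log₂(0.8985) = -0.0262
  (β,s): 0.26·log₂(1.0797) = 0.0288
  (γ,r): 0.16·log₂(1.4545) = 0.0865
  (γ,s): 0.09·log₂(0.6429) = -0.0574
Sum = 0.041 bits.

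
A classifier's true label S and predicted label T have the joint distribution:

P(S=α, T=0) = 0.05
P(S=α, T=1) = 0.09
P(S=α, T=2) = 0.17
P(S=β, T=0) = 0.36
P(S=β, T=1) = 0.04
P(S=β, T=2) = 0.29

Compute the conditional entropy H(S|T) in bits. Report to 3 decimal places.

0.772 bits

Marginals: p(S) = (0.3100, 0.6900), p(T) = (0.4100, 0.1300, 0.4600).
H(S|T) = Σ p(T) · H(S|T=·).
  T=0: p=0.4100, H(S|T=0) = 0.5349
  T=1: p=0.1300, H(S|T=1) = 0.8905
  T=2: p=0.4600, H(S|T=2) = 0.9503
Weighted sum = 0.772 bits.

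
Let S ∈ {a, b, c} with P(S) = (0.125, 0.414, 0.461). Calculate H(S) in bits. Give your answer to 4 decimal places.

H(S) = −Σ p·log₂ p.
  −(0.125)·log₂(0.125) = 0.37500
  −(0.414)·log₂(0.414) = 0.52673
  −(0.461)·log₂(0.461) = 0.51501
Sum: 0.37500 + 0.52673 + 0.51501 = 1.4167 bits.

1.4167 bits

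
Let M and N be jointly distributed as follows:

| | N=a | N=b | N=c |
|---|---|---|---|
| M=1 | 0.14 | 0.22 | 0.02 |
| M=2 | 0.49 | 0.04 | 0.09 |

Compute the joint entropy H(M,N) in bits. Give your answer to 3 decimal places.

H(M,N) = −Σ p(x,y)·log₂ p(x,y) over all 6 cells.
  cell (1,a): −0.14·log₂0.14 = 0.3971
  cell (1,b): −0.22·log₂0.22 = 0.4806
  cell (1,c): −0.02·log₂0.02 = 0.1129
  cell (2,a): −0.49·log₂0.49 = 0.5043
  cell (2,b): −0.04·log₂0.04 = 0.1858
  cell (2,c): −0.09·log₂0.09 = 0.3127
Sum = 1.993 bits.

1.993 bits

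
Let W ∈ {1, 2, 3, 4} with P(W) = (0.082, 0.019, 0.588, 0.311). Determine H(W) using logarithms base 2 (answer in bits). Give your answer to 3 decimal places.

1.379 bits

H(W) = −Σ p·log₂ p.
  −(0.082)·log₂(0.082) = 0.2959
  −(0.019)·log₂(0.019) = 0.1086
  −(0.588)·log₂(0.588) = 0.4505
  −(0.311)·log₂(0.311) = 0.5240
Sum: 0.2959 + 0.1086 + 0.4505 + 0.5240 = 1.379 bits.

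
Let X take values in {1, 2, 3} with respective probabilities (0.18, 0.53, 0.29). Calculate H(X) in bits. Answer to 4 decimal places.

1.4487 bits

H(X) = −Σ p·log₂ p.
  −(0.18)·log₂(0.18) = 0.44531
  −(0.53)·log₂(0.53) = 0.48545
  −(0.29)·log₂(0.29) = 0.51790
Sum: 0.44531 + 0.48545 + 0.51790 = 1.4487 bits.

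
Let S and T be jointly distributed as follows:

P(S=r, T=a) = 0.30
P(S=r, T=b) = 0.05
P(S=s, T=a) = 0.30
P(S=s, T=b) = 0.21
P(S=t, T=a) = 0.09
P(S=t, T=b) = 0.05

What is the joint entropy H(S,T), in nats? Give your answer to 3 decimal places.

H(S,T) = −Σ p(x,y)·ln p(x,y) over all 6 cells.
  cell (r,a): −0.30·ln0.30 = 0.3612
  cell (r,b): −0.05·ln0.05 = 0.1498
  cell (s,a): −0.30·ln0.30 = 0.3612
  cell (s,b): −0.21·ln0.21 = 0.3277
  cell (t,a): −0.09·ln0.09 = 0.2167
  cell (t,b): −0.05·ln0.05 = 0.1498
Sum = 1.566 nats.

1.566 nats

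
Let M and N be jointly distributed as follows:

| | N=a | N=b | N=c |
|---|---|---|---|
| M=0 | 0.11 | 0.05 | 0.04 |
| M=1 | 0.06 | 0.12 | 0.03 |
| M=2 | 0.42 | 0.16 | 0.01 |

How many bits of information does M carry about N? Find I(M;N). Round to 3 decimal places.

0.125 bits

Marginals: p(M) = (0.2000, 0.2100, 0.5900), p(N) = (0.5900, 0.3300, 0.0800).
I(M;N) = H(M) + H(N) − H(M,N).
H(M) = 1.3863, H(N) = 1.2684, H(M,N) = 2.5296.
I(M;N) = 1.3863 + 1.2684 − 2.5296 = 0.125 bits.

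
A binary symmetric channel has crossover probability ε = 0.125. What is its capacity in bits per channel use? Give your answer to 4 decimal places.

Binary symmetric channel: C = 1 − h₂(ε) where h₂ is the binary entropy function.
h₂(0.125) = −0.125·log₂0.125 − 0.875·log₂0.875 = 0.5436.
C = 1 − 0.5436 = 0.4564 bits per channel use.

0.4564 bits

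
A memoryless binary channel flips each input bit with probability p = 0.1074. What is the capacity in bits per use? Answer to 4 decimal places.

0.5080 bits

Binary symmetric channel: C = 1 − h₂(ε) where h₂ is the binary entropy function.
h₂(0.1074) = −0.1074·log₂0.1074 − 0.8926·log₂0.8926 = 0.4920.
C = 1 − 0.4920 = 0.5080 bits per channel use.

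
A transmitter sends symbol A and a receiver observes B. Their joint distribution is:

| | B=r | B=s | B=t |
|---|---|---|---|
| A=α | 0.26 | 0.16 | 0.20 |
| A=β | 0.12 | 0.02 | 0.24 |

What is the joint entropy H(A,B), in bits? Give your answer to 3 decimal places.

H(A,B) = −Σ p(x,y)·log₂ p(x,y) over all 6 cells.
  cell (α,r): −0.26·log₂0.26 = 0.5053
  cell (α,s): −0.16·log₂0.16 = 0.4230
  cell (α,t): −0.20·log₂0.20 = 0.4644
  cell (β,r): −0.12·log₂0.12 = 0.3671
  cell (β,s): −0.02·log₂0.02 = 0.1129
  cell (β,t): −0.24·log₂0.24 = 0.4941
Sum = 2.367 bits.

2.367 bits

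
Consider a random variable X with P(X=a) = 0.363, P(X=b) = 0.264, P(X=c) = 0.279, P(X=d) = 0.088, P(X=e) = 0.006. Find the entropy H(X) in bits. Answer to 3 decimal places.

1.905 bits

H(X) = −Σ p·log₂ p.
  −(0.363)·log₂(0.363) = 0.5307
  −(0.264)·log₂(0.264) = 0.5072
  −(0.279)·log₂(0.279) = 0.5138
  −(0.088)·log₂(0.088) = 0.3086
  −(0.006)·log₂(0.006) = 0.0443
Sum: 0.5307 + 0.5072 + 0.5138 + 0.3086 + 0.0443 = 1.905 bits.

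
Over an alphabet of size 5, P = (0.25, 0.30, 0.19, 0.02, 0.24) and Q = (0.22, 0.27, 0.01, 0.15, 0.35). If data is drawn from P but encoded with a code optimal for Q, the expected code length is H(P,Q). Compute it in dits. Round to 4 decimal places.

0.8409 dits

H(P,Q) = −Σ p·log₁₀ q.
  −0.25·log₁₀(0.22) = 0.16439
  −0.30·log₁₀(0.27) = 0.17059
  −0.19·log₁₀(0.01) = 0.38000
  −0.02·log₁₀(0.15) = 0.01648
  −0.24·log₁₀(0.35) = 0.10942
H(P,Q) = 0.8409 dits.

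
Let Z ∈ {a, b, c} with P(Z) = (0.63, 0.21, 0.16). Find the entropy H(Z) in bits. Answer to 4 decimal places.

1.3158 bits

H(Z) = −Σ p·log₂ p.
  −(0.63)·log₂(0.63) = 0.41994
  −(0.21)·log₂(0.21) = 0.47282
  −(0.16)·log₂(0.16) = 0.42302
Sum: 0.41994 + 0.47282 + 0.42302 = 1.3158 bits.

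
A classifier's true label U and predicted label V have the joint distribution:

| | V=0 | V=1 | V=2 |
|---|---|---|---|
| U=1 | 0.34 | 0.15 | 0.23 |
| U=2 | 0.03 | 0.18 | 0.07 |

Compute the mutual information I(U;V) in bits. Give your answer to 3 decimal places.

Marginals: p(U) = (0.7200, 0.2800), p(V) = (0.3700, 0.3300, 0.3000).
I(U;V) = Σ p(x,y)·log₂[p(x,y)/(p(x)p(y))].
  (1,0): 0.34·log₂(1.2763) = 0.1197
  (1,1): 0.15·log₂(0.6313) = -0.0995
  (1,2): 0.23·log₂(1.0648) = 0.0208
  (2,0): 0.03·log₂(0.2896) = -0.0536
  (2,1): 0.18·log₂(1.9481) = 0.1732
  (2,2): 0.07·log₂(0.8333) = -0.0184
Sum = 0.142 bits.

0.142 bits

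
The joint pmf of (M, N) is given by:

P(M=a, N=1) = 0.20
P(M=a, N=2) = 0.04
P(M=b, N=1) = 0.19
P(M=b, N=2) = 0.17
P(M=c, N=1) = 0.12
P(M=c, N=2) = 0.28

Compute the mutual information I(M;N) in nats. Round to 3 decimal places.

Marginals: p(M) = (0.2400, 0.3600, 0.4000), p(N) = (0.5100, 0.4900).
I(M;N) = H(M) + H(N) − H(M,N).
H(M) = 1.0768, H(N) = 0.6929, H(M,N) = 1.6783.
I(M;N) = 1.0768 + 0.6929 − 1.6783 = 0.091 nats.

0.091 nats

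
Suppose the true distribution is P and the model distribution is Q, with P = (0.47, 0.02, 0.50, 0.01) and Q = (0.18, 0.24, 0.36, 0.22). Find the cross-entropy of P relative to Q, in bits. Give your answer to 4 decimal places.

1.9627 bits

H(P,Q) = −Σ p·log₂ q.
  −0.47·log₂(0.18) = 1.16275
  −0.02·log₂(0.24) = 0.04118
  −0.50·log₂(0.36) = 0.73697
  −0.01·log₂(0.22) = 0.02184
H(P,Q) = 1.9627 bits.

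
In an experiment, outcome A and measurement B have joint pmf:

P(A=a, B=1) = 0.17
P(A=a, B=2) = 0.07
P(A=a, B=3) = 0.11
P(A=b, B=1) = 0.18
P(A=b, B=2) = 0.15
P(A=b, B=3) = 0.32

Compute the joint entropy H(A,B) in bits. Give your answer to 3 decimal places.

2.435 bits

H(A,B) = −Σ p(x,y)·log₂ p(x,y) over all 6 cells.
  cell (a,1): −0.17·log₂0.17 = 0.4346
  cell (a,2): −0.07·log₂0.07 = 0.2686
  cell (a,3): −0.11·log₂0.11 = 0.3503
  cell (b,1): −0.18·log₂0.18 = 0.4453
  cell (b,2): −0.15·log₂0.15 = 0.4105
  cell (b,3): −0.32·log₂0.32 = 0.5260
Sum = 2.435 bits.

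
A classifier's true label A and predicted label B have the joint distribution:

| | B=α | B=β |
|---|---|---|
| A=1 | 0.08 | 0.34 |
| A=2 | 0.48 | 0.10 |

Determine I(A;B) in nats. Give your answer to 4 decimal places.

Marginals: p(A) = (0.4200, 0.5800), p(B) = (0.5600, 0.4400).
I(A;B) = H(A) + H(B) − H(A,B).
H(A) = 0.6803, H(B) = 0.6859, H(A,B) = 1.1514.
I(A;B) = 0.6803 + 0.6859 − 1.1514 = 0.2148 nats.

0.2148 nats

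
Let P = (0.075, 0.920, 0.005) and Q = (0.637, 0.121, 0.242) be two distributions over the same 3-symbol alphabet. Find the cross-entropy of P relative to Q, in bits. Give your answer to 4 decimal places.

H(P,Q) = −Σ p·log₂ q.
  −0.075·log₂(0.637) = 0.04880
  −0.920·log₂(0.121) = 2.80317
  −0.005·log₂(0.242) = 0.01023
H(P,Q) = 2.8622 bits.

2.8622 bits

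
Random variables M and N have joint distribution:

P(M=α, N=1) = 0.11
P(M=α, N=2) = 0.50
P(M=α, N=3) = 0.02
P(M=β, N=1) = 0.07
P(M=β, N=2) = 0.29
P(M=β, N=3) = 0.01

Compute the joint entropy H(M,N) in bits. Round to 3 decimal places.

1.816 bits

H(M,N) = −Σ p(x,y)·log₂ p(x,y) over all 6 cells.
  cell (α,1): −0.11·log₂0.11 = 0.3503
  cell (α,2): −0.50·log₂0.50 = 0.5000
  cell (α,3): −0.02·log₂0.02 = 0.1129
  cell (β,1): −0.07·log₂0.07 = 0.2686
  cell (β,2): −0.29·log₂0.29 = 0.5179
  cell (β,3): −0.01·log₂0.01 = 0.0664
Sum = 1.816 bits.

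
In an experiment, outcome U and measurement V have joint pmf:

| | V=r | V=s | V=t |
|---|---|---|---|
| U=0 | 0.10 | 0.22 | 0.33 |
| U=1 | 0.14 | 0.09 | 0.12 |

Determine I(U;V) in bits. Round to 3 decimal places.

0.053 bits

Marginals: p(U) = (0.6500, 0.3500), p(V) = (0.2400, 0.3100, 0.4500).
I(U;V) = H(U) + H(V) − H(U,V).
H(U) = 0.9341, H(V) = 1.5363, H(U,V) = 2.4174.
I(U;V) = 0.9341 + 1.5363 − 2.4174 = 0.053 bits.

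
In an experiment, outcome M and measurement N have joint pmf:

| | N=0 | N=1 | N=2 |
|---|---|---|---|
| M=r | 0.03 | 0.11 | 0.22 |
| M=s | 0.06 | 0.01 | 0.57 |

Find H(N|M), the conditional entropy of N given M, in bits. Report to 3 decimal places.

0.812 bits

Chain rule: H(N|M) = H(M,N) − H(M).
Marginals: p(M) = (0.3600, 0.6400), p(N) = (0.0900, 0.1200, 0.7900).
H(M,N) = 1.7548 bits; H(M) = 0.9427 bits.
H(N|M) = 1.7548 − 0.9427 = 0.812 bits.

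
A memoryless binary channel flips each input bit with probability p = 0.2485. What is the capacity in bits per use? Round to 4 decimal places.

Binary symmetric channel: C = 1 − h₂(ε) where h₂ is the binary entropy function.
h₂(0.2485) = −0.2485·log₂0.2485 − 0.7515·log₂0.7515 = 0.8089.
C = 1 − 0.8089 = 0.1911 bits per channel use.

0.1911 bits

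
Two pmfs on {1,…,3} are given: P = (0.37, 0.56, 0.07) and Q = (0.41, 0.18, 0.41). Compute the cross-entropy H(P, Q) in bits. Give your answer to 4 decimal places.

1.9514 bits

H(P,Q) = −Σ p·log₂ q.
  −0.37·log₂(0.41) = 0.47593
  −0.56·log₂(0.18) = 1.38540
  −0.07·log₂(0.41) = 0.09004
H(P,Q) = 1.9514 bits.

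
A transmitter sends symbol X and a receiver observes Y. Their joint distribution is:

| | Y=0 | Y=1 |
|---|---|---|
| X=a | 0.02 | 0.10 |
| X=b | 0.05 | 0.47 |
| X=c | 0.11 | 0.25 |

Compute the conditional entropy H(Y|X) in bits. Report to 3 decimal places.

0.635 bits

Chain rule: H(Y|X) = H(X,Y) − H(X).
Marginals: p(X) = (0.1200, 0.5200, 0.3600), p(Y) = (0.1800, 0.8200).
H(X,Y) = 2.0234 bits; H(X) = 1.3883 bits.
H(Y|X) = 2.0234 − 1.3883 = 0.635 bits.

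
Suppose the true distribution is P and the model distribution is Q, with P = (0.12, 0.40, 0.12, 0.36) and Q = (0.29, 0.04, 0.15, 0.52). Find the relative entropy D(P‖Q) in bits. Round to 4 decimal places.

0.9464 bits

D(P‖Q) = Σ p·log₂(p/q).
  0.12·log₂(0.12/0.29) = -0.15276
  0.40·log₂(0.40/0.04) = 1.32877
  0.12·log₂(0.12/0.15) = -0.03863
  0.36·log₂(0.36/0.52) = -0.19099
D(P‖Q) = 0.9464 bits.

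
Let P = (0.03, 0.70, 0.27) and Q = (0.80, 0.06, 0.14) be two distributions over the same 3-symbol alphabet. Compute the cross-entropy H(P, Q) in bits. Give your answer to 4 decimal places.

H(P,Q) = −Σ p·log₂ q.
  −0.03·log₂(0.80) = 0.00966
  −0.70·log₂(0.06) = 2.84123
  −0.27·log₂(0.14) = 0.76586
H(P,Q) = 3.6167 bits.

3.6167 bits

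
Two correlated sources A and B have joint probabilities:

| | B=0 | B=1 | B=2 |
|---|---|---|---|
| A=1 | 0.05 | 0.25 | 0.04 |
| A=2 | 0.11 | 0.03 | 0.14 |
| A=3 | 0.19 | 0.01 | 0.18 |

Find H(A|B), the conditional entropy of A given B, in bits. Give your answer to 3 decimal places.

1.189 bits

Marginals: p(A) = (0.3400, 0.2800, 0.3800), p(B) = (0.3500, 0.2900, 0.3600).
H(A|B) = Σ p(B) · H(A|B=·).
  B=0: p=0.3500, H(A|B=0) = 1.4043
  B=1: p=0.2900, H(A|B=1) = 0.6907
  B=2: p=0.3600, H(A|B=2) = 1.3821
Weighted sum = 1.189 bits.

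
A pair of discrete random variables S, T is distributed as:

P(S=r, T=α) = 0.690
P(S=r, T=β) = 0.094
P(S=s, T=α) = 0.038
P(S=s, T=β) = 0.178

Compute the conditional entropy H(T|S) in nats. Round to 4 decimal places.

Chain rule: H(T|S) = H(S,T) − H(S).
Marginals: p(S) = (0.7840, 0.2160), p(T) = (0.7280, 0.2720).
H(S,T) = 0.9098 nats; H(S) = 0.5218 nats.
H(T|S) = 0.9098 − 0.5218 = 0.3880 nats.

0.3880 nats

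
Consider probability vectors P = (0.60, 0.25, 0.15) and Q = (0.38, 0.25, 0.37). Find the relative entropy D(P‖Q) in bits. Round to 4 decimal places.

0.2000 bits

D(P‖Q) = Σ p·log₂(p/q).
  0.60·log₂(0.60/0.38) = 0.39538
  0.25·log₂(0.25/0.25) = 0.00000
  0.15·log₂(0.15/0.37) = -0.19538
D(P‖Q) = 0.2000 bits.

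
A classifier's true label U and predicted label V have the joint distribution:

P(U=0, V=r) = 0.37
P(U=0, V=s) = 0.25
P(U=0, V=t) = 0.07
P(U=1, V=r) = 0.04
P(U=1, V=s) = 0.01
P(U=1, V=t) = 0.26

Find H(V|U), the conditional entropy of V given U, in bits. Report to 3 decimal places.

1.164 bits

Chain rule: H(V|U) = H(U,V) − H(U).
Marginals: p(U) = (0.6900, 0.3100), p(V) = (0.4100, 0.2600, 0.3300).
H(U,V) = 2.0568 bits; H(U) = 0.8932 bits.
H(V|U) = 2.0568 − 0.8932 = 1.164 bits.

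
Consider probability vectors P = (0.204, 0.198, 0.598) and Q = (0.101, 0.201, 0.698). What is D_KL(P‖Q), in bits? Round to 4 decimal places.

D(P‖Q) = Σ p·log₂(p/q).
  0.204·log₂(0.204/0.101) = 0.20690
  0.198·log₂(0.198/0.201) = -0.00430
  0.598·log₂(0.598/0.698) = -0.13340
D(P‖Q) = 0.0692 bits.

0.0692 bits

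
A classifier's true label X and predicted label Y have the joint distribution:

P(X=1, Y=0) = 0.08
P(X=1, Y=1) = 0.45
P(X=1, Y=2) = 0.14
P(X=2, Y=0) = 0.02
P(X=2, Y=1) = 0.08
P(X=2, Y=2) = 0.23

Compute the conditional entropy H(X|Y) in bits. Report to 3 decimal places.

0.751 bits

Chain rule: H(X|Y) = H(X,Y) − H(Y).
Marginals: p(X) = (0.6700, 0.3300), p(Y) = (0.1000, 0.5300, 0.3700).
H(X,Y) = 2.0991 bits; H(Y) = 1.3484 bits.
H(X|Y) = 2.0991 − 1.3484 = 0.751 bits.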